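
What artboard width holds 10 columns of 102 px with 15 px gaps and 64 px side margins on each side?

1283 px

Artboard = 2·64 + 10·102 + 9·15 = 128 + 1020 + 135 = 1283 px.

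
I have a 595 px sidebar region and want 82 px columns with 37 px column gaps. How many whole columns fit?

Each extra column adds 82 + 37 = 119 px.
(595 + 37) / 119 = 5.31, so 5 columns fit.

5 columns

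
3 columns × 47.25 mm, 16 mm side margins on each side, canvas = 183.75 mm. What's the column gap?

5 mm

Subtract both margins: 183.75 − 2·16 = 151.75 mm.
Columns use 141.75 mm, leaving 10 mm across 2 column gaps = 5 mm each.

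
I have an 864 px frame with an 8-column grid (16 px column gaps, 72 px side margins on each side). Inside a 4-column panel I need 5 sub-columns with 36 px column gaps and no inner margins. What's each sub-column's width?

41.6 px

Subtract both margins: 864 − 2·72 = 720 px.
8 columns + 7 column gaps: 8c + 7·16 = 720.
8c = 720 − 112 = 608, so c = 76 px.
Span of 4: 4·76 + 3·16 = 304 + 48 = 352 px.
5 columns + 4 column gaps: 5d + 4·36 = 352.
5d = 352 − 144 = 208, so d = 41.6 px.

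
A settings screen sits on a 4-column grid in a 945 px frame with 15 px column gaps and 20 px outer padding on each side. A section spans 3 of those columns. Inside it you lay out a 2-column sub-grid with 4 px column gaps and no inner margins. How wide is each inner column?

Take off 40 px of margins, leaving 905 px.
905 − 3·15 = 860; ÷4 gives c = 215 px.
Span of 3: 3·215 + 2·15 = 645 + 30 = 675 px.
2 columns + 1 column gap: 2d + 1·4 = 675.
2d = 675 − 4 = 671, so d = 335.5 px.

335.5 px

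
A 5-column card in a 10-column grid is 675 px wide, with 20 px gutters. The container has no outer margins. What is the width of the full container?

5c + 4·20 = 675 → 5c = 595 → c = 119 px.
Total width: 10·119 + 9·20 = 1370 px.

1370 px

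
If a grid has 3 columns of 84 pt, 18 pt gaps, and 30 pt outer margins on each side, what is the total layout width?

348 pt

Adding margins, columns and gutters: 60 + 252 + 36 = 348 pt.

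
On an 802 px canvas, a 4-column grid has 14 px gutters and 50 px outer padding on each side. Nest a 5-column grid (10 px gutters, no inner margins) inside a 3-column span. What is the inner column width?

96.6 px

Outer content = 802 − 2·50 = 702 px.
Subtracting 3 gutters of 14 leaves 660 for 4 columns, so c = 165 px.
3-column span = 3·165 + 2·14 = 523 px.
523 − 4·10 = 483; ÷5 gives d = 96.6 px.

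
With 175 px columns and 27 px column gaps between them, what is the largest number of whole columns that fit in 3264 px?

16 columns

16 columns: 16·175 + 15·27 = 3205 px ≤ 3264.
17 columns: 3407 px > 3264. So 16.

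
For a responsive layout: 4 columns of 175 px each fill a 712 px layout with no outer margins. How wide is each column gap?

4 columns take 4·175 = 700 px; remaining 12 splits into 3 column gaps.
g = 12 / 3 = 4 px.

4 px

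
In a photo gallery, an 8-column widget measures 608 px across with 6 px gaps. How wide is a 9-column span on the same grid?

684.75 px

608 − 7·6 = 566; ÷8 gives c = 70.75 px.
9-column span = 9·70.75 + 8·6 = 684.75 px.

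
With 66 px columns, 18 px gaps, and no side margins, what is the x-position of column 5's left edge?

336 px

Each column+gutter stride is 84 px; with no margin, 4 of them is 336 px.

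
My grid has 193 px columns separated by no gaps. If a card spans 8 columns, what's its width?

With no gaps, 8 columns span 8·193 = 1544 px.

1544 px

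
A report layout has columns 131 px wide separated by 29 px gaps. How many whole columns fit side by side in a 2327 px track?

k columns need k·131 + (k−1)·29 = k·160 − 29.
k·160 − 29 ≤ 2327 → k ≤ 2356 / 160 ≈ 14.72, so k = 14.

14 columns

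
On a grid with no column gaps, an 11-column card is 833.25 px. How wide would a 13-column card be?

11c = 833.25 → c = 75.75 px.
13-column span = 13·75.75 = 984.75 px.

984.75 px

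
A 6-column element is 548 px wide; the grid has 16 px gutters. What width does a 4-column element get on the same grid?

6c + 5·16 = 548 → 6c = 468 → c = 78 px.
4-column span = 4·78 + 3·16 = 360 px.

360 px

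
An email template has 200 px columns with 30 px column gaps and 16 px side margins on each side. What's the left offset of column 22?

4846 px

Each column+gutter stride is 230 px; 21 of them past the 16 px margin is 16 + 4830 = 4846 px.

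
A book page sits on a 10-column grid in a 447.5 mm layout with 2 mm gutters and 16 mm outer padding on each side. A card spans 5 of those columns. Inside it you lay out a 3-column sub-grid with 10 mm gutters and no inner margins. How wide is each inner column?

62.25 mm

Outer content = 447.5 − 2·16 = 415.5 mm.
415.5 − 9·2 = 397.5; ÷10 gives c = 39.75 mm.
Span of 5: 5·39.75 + 4·2 = 198.75 + 8 = 206.75 mm.
206.75 − 2·10 = 186.75; ÷3 gives d = 62.25 mm.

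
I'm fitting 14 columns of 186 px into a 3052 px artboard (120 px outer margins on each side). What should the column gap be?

16 px

Inside the margins: 3052 − 240 = 2812 px.
Columns use 2604 px, leaving 208 px across 13 column gaps = 16 px each.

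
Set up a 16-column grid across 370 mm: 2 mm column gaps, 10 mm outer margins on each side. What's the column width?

20 mm

Subtract both margins: 370 − 2·10 = 350 mm.
16 columns + 15 column gaps: 16c + 15·2 = 350.
16c = 350 − 30 = 320, so c = 20 mm.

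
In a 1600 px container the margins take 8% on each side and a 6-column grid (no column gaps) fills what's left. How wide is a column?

224 px

1600 × (1 − 2·8%) = 1600 × 84% = 1344 px for the columns.
With no column gaps, each column is 1344/6 = 224 px.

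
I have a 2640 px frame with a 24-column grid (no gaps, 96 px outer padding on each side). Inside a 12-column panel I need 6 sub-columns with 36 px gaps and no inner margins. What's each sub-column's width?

174 px

Subtract both margins: 2640 − 2·96 = 2448 px.
24c = 2448 → c = 102 px.
12-column span = 12·102 = 1224 px.
6 columns + 5 gaps: 6d + 5·36 = 1224.
6d = 1224 − 180 = 1044, so d = 174 px.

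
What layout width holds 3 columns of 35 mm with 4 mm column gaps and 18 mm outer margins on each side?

Layout = 2·18 + 3·35 + 2·4 = 36 + 105 + 8 = 149 mm.

149 mm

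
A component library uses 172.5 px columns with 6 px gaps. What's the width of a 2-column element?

2-column span = 2·172.5 + 1·6 = 351 px.

351 px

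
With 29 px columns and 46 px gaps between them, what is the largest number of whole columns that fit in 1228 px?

16 columns

k columns need k·29 + (k−1)·46 = k·75 − 46.
k·75 − 46 ≤ 1228 → k ≤ 1274 / 75 ≈ 16.99, so k = 16.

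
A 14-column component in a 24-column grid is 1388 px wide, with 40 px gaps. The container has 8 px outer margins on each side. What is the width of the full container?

1388 − 13·40 = 868; ÷14 gives c = 62 px.
Total width: 2·8 + 24·62 + 23·40 = 2424 px.

2424 px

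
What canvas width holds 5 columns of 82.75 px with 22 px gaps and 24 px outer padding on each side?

Total width: 2·24 + 5·82.75 + 4·22 = 549.75 px.

549.75 px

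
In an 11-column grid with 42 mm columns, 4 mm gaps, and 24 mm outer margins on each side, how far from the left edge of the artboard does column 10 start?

438 mm

Before column 10: the margin + 9 columns + 9 gaps.
Offset = 24 + 9·(42 + 4) = 24 + 414 = 438 mm.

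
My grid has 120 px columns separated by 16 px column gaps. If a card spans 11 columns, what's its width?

1480 px

11-column span = 11·120 + 10·16 = 1480 px.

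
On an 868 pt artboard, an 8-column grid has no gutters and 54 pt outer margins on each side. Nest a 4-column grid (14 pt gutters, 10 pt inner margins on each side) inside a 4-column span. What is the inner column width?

Inside the margins: 868 − 108 = 760 pt.
With no gutters, each column is 760/8 = 95 pt.
With no gutters, 4 columns span 4·95 = 380 pt.
Inner content = 380 − 2·10 = 360 pt.
4 columns + 3 gutters: 4d + 3·14 = 360.
4d = 360 − 42 = 318, so d = 79.5 pt.

79.5 pt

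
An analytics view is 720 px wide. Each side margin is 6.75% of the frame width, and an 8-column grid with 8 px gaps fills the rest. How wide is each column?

720 × (1 − 2·6.75%) = 720 × 86.5% = 622.8 px for the columns.
8 columns + 7 gaps: 8c + 7·8 = 622.8.
8c = 622.8 − 56 = 566.8, so c = 70.85 px.

70.85 px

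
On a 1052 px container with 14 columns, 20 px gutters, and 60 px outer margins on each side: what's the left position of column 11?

Content = 1052 − 2·60 = 932 px.
14 columns + 13 gutters: 14c + 13·20 = 932.
14c = 932 − 260 = 672, so c = 48 px.
Each column+gutter stride is 68 px; 10 of them past the 60 px margin is 60 + 680 = 740 px.

740 px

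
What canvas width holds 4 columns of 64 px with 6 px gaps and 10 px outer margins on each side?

Canvas = 2·10 + 4·64 + 3·6 = 20 + 256 + 18 = 294 px.

294 px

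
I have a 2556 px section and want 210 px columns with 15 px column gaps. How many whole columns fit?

11 columns

k columns need k·210 + (k−1)·15 = k·225 − 15.
k·225 − 15 ≤ 2556 → k ≤ 2571 / 225 ≈ 11.43, so k = 11.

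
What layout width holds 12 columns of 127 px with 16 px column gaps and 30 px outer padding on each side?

Total width: 2·30 + 12·127 + 11·16 = 1760 px.

1760 px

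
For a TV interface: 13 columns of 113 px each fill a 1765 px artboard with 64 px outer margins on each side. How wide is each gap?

Subtract both margins: 1765 − 2·64 = 1637 px.
13·113 + 12g = 1637 → 12g = 168 → g = 14 px.

14 px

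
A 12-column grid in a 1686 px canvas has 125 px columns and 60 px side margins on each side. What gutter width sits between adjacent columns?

Content width = 1686 − 2·60 = 1566 px.
12·125 + 11g = 1566 → 11g = 66 → g = 6 px.

6 px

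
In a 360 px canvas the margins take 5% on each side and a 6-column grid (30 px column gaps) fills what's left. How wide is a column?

29 px

360 × (1 − 2·5%) = 360 × 90% = 324 px for the columns.
6 columns + 5 column gaps: 6c + 5·30 = 324.
6c = 324 − 150 = 174, so c = 29 px.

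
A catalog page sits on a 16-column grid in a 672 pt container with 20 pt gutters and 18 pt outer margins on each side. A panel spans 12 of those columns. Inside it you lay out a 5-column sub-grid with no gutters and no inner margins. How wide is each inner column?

94.4 pt

Take off 36 pt of margins, leaving 636 pt.
636 − 15·20 = 336; ÷16 gives c = 21 pt.
12-column span = 12·21 + 11·20 = 472 pt.
With no gutters, each column is 472/5 = 94.4 pt.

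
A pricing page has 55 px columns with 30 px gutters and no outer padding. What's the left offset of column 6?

No margin, so column 6 starts at 5·(column + gutter) = 5·85 = 425 px.

425 px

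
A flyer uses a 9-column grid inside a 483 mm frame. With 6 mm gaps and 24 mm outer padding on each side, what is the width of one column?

43 mm

Take off 48 mm of margins, leaving 435 mm.
Subtracting 8 gaps of 6 leaves 387 for 9 columns, so c = 43 mm.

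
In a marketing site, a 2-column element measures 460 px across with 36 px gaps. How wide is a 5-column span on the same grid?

1204 px

460 − 1·36 = 424; ÷2 gives c = 212 px.
Span of 5: 5·212 + 4·36 = 1060 + 144 = 1204 px.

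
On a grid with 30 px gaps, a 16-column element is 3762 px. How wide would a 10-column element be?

2340 px

16 columns + 15 gaps: 16c + 15·30 = 3762.
16c = 3762 − 450 = 3312, so c = 207 px.
10-column span = 10·207 + 9·30 = 2340 px.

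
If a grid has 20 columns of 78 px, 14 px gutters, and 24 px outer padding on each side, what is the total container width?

Total width: 2·24 + 20·78 + 19·14 = 1874 px.

1874 px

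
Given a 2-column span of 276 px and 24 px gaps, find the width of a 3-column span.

2c + 1·24 = 276 → 2c = 252 → c = 126 px.
Span of 3: 3·126 + 2·24 = 378 + 48 = 426 px.

426 px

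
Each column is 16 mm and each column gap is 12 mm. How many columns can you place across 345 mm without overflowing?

12 columns: 12·16 + 11·12 = 324 mm ≤ 345.
13 columns: 352 mm > 345. So 12.

12 columns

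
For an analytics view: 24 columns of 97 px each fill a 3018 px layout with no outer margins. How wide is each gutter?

30 px

24 columns take 24·97 = 2328 px; remaining 690 splits into 23 gutters.
g = 690 / 23 = 30 px.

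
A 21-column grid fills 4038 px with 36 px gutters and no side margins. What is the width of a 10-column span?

1904 px

21c + 20·36 = 4038 → 21c = 3318 → c = 158 px.
10 columns plus 9 gutters: 1580 + 324 = 1904 px.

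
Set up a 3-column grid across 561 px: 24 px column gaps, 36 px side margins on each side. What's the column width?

147 px

Subtract both margins: 561 − 2·36 = 489 px.
3 columns + 2 column gaps: 3c + 2·24 = 489.
3c = 489 − 48 = 441, so c = 147 px.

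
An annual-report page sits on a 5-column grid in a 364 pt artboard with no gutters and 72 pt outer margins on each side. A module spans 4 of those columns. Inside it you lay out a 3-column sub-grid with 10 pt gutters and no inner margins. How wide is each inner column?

52 pt

Inside the margins: 364 − 144 = 220 pt.
220 / 5 = 44 pt per column.
4-column span = 4·44 = 176 pt.
3d + 2·10 = 176 → 3d = 156 → d = 52 pt.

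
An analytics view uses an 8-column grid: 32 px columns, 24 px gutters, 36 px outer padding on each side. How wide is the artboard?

496 px

Adding margins, columns and gutters: 72 + 256 + 168 = 496 px.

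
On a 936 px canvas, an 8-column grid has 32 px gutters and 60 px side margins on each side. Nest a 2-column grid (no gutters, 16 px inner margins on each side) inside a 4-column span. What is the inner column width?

180 px

Take off 120 px of margins, leaving 816 px.
8c + 7·32 = 816 → 8c = 592 → c = 74 px.
4 columns plus 3 gutters: 296 + 96 = 392 px.
Inner content = 392 − 2·16 = 360 px.
With no gutters, each column is 360/2 = 180 px.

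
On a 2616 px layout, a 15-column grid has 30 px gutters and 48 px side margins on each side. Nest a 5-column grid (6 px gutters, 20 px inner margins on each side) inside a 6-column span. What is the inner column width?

185.2 px

Take off 96 px of margins, leaving 2520 px.
15 columns + 14 gutters: 15c + 14·30 = 2520.
15c = 2520 − 420 = 2100, so c = 140 px.
6 columns plus 5 gutters: 840 + 150 = 990 px.
Inner content = 990 − 2·20 = 950 px.
950 − 4·6 = 926; ÷5 gives d = 185.2 px.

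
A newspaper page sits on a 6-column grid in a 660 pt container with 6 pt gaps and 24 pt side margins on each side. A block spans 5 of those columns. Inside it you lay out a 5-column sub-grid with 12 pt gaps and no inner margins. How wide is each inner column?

92.2 pt

Inside the margins: 660 − 48 = 612 pt.
6c + 5·6 = 612 → 6c = 582 → c = 97 pt.
5 columns plus 4 gaps: 485 + 24 = 509 pt.
Subtracting 4 gaps of 12 leaves 461 for 5 columns, so d = 92.2 pt.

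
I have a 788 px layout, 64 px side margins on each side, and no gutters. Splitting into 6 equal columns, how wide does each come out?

110 px

Content width = 788 − 2·64 = 660 px.
660 / 6 = 110 px per column.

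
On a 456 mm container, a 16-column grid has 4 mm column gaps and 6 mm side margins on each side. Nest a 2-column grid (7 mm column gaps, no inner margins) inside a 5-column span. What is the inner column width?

64.5 mm

Take off 12 mm of margins, leaving 444 mm.
444 − 15·4 = 384; ÷16 gives c = 24 mm.
Span of 5: 5·24 + 4·4 = 120 + 16 = 136 mm.
Subtracting 1 column gap of 7 leaves 129 for 2 columns, so d = 64.5 mm.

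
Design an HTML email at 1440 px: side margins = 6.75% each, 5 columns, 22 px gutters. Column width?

231.52 px

1440 × (1 − 2·6.75%) = 1440 × 86.5% = 1245.6 px for the columns.
5 columns + 4 gutters: 5c + 4·22 = 1245.6.
5c = 1245.6 − 88 = 1157.6, so c = 231.52 px.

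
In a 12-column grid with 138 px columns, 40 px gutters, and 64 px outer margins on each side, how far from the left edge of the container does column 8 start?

1310 px

Each column+gutter stride is 178 px; 7 of them past the 64 px margin is 64 + 1246 = 1310 px.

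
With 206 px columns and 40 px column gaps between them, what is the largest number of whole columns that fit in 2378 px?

9 columns: 9·206 + 8·40 = 2174 px ≤ 2378.
10 columns: 2420 px > 2378. So 9.

9 columns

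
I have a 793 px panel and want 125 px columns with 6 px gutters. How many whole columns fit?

6 columns

k columns need k·125 + (k−1)·6 = k·131 − 6.
k·131 − 6 ≤ 793 → k ≤ 799 / 131 ≈ 6.10, so k = 6.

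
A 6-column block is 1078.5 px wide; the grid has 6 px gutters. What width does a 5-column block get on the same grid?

897.75 px

6 columns + 5 gutters: 6c + 5·6 = 1078.5.
6c = 1078.5 − 30 = 1048.5, so c = 174.75 px.
5-column span = 5·174.75 + 4·6 = 897.75 px.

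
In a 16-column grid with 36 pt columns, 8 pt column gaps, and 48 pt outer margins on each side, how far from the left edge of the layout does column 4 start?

Each column+gutter stride is 44 pt; 3 of them past the 48 pt margin is 48 + 132 = 180 pt.

180 pt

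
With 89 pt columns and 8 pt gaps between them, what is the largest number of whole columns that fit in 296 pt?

Each extra column adds 89 + 8 = 97 pt.
(296 + 8) / 97 = 3.13, so 3 columns fit.

3 columns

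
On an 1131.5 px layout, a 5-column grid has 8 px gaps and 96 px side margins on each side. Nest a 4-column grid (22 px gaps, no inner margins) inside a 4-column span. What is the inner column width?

171 px

Take off 192 px of margins, leaving 939.5 px.
939.5 − 4·8 = 907.5; ÷5 gives c = 181.5 px.
Span of 4: 4·181.5 + 3·8 = 726 + 24 = 750 px.
4d + 3·22 = 750 → 4d = 684 → d = 171 px.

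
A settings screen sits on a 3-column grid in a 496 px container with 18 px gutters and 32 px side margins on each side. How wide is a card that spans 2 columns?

282 px

Inside the margins: 496 − 64 = 432 px.
3 columns + 2 gutters: 3c + 2·18 = 432.
3c = 432 − 36 = 396, so c = 132 px.
2 columns plus 1 gutter: 264 + 18 = 282 px.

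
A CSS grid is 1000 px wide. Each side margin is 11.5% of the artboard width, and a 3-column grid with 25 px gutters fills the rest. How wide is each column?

Margins: 11.5% × 1000 = 115 px each, so content = 1000 − 230 = 770 px.
770 − 2·25 = 720; ÷3 gives c = 240 px.

240 px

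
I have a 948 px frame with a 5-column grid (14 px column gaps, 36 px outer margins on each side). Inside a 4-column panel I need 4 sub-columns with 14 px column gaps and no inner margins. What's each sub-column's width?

164 px

Outer content = 948 − 2·36 = 876 px.
876 − 4·14 = 820; ÷5 gives c = 164 px.
Span of 4: 4·164 + 3·14 = 656 + 42 = 698 px.
4 columns + 3 column gaps: 4d + 3·14 = 698.
4d = 698 − 42 = 656, so d = 164 px.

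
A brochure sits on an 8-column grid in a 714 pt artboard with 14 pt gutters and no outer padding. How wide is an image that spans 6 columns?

8c + 7·14 = 714 → 8c = 616 → c = 77 pt.
6 columns plus 5 gutters: 462 + 70 = 532 pt.

532 pt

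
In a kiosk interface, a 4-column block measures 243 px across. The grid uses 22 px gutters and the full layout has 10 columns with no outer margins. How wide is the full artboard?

243 − 3·22 = 177; ÷4 gives c = 44.25 px.
Summing: 442.5 + 198 = 640.5 px.

640.5 px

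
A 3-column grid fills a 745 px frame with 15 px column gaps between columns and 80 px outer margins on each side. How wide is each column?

185 px

Take off 160 px of margins, leaving 585 px.
Subtracting 2 column gaps of 15 leaves 555 for 3 columns, so c = 185 px.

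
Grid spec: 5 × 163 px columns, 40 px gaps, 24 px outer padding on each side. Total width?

1023 px

Adding margins, columns and gutters: 48 + 815 + 160 = 1023 px.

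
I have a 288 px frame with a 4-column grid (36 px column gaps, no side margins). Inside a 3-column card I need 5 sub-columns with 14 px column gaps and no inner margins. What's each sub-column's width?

30.2 px

4c + 3·36 = 288 → 4c = 180 → c = 45 px.
Span of 3: 3·45 + 2·36 = 135 + 72 = 207 px.
5 columns + 4 column gaps: 5d + 4·14 = 207.
5d = 207 − 56 = 151, so d = 30.2 px.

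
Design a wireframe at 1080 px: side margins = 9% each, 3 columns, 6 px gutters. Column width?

1080 × (1 − 2·9%) = 1080 × 82% = 885.6 px for the columns.
3c + 2·6 = 885.6 → 3c = 873.6 → c = 291.2 px.

291.2 px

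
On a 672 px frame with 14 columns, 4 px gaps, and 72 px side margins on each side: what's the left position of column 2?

110 px

Inside the margins: 672 − 144 = 528 px.
14 columns + 13 gaps: 14c + 13·4 = 528.
14c = 528 − 52 = 476, so c = 34 px.
Each column+gutter stride is 38 px; 1 of them past the 72 px margin is 72 + 38 = 110 px.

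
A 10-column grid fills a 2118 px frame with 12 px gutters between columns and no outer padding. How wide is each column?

2118 − 9·12 = 2010; ÷10 gives c = 201 px.

201 px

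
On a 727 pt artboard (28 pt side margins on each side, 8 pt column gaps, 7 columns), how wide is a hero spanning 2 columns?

Inside the margins: 727 − 56 = 671 pt.
671 − 6·8 = 623; ÷7 gives c = 89 pt.
2-column span = 2·89 + 1·8 = 186 pt.

186 pt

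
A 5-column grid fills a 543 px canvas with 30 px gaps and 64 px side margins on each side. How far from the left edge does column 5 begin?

420 px

Inside the margins: 543 − 128 = 415 px.
5c + 4·30 = 415 → 5c = 295 → c = 59 px.
Before column 5: the margin + 4 columns + 4 gaps.
Offset = 64 + 4·(59 + 30) = 64 + 356 = 420 px.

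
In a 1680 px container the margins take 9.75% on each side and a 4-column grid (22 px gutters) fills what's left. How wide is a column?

Margins: 9.75% × 1680 = 163.8 px each, so content = 1680 − 327.6 = 1352.4 px.
4c + 3·22 = 1352.4 → 4c = 1286.4 → c = 321.6 px.

321.6 px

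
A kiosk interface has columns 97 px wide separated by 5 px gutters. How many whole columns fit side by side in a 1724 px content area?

16 columns

16 columns: 16·97 + 15·5 = 1627 px ≤ 1724.
17 columns: 1729 px > 1724. So 16.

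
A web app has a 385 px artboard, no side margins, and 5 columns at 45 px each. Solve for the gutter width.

40 px

Columns use 225 px, leaving 160 px across 4 gutters = 40 px each.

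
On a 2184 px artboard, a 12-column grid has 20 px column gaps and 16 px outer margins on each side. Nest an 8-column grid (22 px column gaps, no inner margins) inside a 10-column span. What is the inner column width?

204.5 px

Outer content = 2184 − 2·16 = 2152 px.
2152 − 11·20 = 1932; ÷12 gives c = 161 px.
10-column span = 10·161 + 9·20 = 1790 px.
1790 − 7·22 = 1636; ÷8 gives d = 204.5 px.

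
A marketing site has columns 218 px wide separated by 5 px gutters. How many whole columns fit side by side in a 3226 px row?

14 columns: 14·218 + 13·5 = 3117 px ≤ 3226.
15 columns: 3340 px > 3226. So 14.

14 columns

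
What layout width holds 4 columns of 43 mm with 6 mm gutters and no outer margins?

Summing: 172 + 18 = 190 mm.

190 mm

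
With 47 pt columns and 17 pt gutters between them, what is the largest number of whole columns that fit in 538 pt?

k columns need k·47 + (k−1)·17 = k·64 − 17.
k·64 − 17 ≤ 538 → k ≤ 555 / 64 ≈ 8.67, so k = 8.

8 columns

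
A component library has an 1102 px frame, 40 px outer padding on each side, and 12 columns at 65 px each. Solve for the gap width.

22 px

Subtract both margins: 1102 − 2·40 = 1022 px.
Columns use 780 px, leaving 242 px across 11 gaps = 22 px each.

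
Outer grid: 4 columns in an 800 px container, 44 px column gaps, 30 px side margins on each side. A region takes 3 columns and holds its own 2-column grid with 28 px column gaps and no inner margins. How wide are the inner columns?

258 px

Subtract both margins: 800 − 2·30 = 740 px.
4c + 3·44 = 740 → 4c = 608 → c = 152 px.
3 columns plus 2 column gaps: 456 + 88 = 544 px.
2d + 1·28 = 544 → 2d = 516 → d = 258 px.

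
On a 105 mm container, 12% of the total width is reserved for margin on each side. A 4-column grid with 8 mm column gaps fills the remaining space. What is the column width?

13.95 mm

Each margin = 12% of 105 = 12.6 mm; content = 105 − 2·12.6 = 79.8 mm.
4 columns + 3 column gaps: 4c + 3·8 = 79.8.
4c = 79.8 − 24 = 55.8, so c = 13.95 mm.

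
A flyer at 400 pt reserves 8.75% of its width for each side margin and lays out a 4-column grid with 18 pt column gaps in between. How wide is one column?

69 pt

400 × (1 − 2·8.75%) = 400 × 82.5% = 330 pt for the columns.
Subtracting 3 column gaps of 18 leaves 276 for 4 columns, so c = 69 pt.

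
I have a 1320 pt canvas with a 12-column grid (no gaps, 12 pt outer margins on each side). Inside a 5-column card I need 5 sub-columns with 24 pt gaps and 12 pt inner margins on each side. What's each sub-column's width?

Subtract both margins: 1320 − 2·12 = 1296 pt.
1296 / 12 = 108 pt per column.
With no gaps, 5 columns span 5·108 = 540 pt.
Inner content = 540 − 2·12 = 516 pt.
5 columns + 4 gaps: 5d + 4·24 = 516.
5d = 516 − 96 = 420, so d = 84 pt.

84 pt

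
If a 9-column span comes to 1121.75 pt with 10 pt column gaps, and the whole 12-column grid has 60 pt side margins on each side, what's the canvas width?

1619 pt

9 columns + 8 column gaps: 9c + 8·10 = 1121.75.
9c = 1121.75 − 80 = 1041.75, so c = 115.75 pt.
Canvas = 2·60 + 12·115.75 + 11·10 = 120 + 1389 + 110 = 1619 pt.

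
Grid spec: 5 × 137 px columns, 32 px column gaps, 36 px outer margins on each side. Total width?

885 px

Adding margins, columns and gutters: 72 + 685 + 128 = 885 px.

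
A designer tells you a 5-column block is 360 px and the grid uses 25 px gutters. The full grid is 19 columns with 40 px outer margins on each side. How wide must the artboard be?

1518 px

360 − 4·25 = 260; ÷5 gives c = 52 px.
Artboard = 2·40 + 19·52 + 18·25 = 80 + 988 + 450 = 1518 px.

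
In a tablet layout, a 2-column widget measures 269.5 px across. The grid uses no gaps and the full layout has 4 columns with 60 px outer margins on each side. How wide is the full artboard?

2c = 269.5 → c = 134.75 px.
Summing: 120 + 539 = 659 px.

659 px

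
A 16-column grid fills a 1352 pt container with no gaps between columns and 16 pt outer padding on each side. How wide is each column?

82.5 pt

Subtract both margins: 1352 − 2·16 = 1320 pt.
1320 / 16 = 82.5 pt per column.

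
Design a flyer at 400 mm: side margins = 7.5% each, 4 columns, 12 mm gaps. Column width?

Margins: 7.5% × 400 = 30 mm each, so content = 400 − 60 = 340 mm.
4c + 3·12 = 340 → 4c = 304 → c = 76 mm.

76 mm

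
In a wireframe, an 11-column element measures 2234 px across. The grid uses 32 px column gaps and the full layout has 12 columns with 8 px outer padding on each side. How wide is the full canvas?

2456 px

11c + 10·32 = 2234 → 11c = 1914 → c = 174 px.
Total width: 2·8 + 12·174 + 11·32 = 2456 px.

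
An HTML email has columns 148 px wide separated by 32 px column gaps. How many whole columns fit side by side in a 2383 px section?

Each extra column adds 148 + 32 = 180 px.
(2383 + 32) / 180 = 13.42, so 13 columns fit.

13 columns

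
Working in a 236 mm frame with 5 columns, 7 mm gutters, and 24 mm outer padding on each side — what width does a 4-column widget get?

149 mm

Subtract both margins: 236 − 2·24 = 188 mm.
5 columns + 4 gutters: 5c + 4·7 = 188.
5c = 188 − 28 = 160, so c = 32 mm.
Span of 4: 4·32 + 3·7 = 128 + 21 = 149 mm.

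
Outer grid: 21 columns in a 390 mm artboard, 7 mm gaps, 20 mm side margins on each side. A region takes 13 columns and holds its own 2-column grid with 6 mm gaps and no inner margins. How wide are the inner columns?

104 mm

Inside the margins: 390 − 40 = 350 mm.
21c + 20·7 = 350 → 21c = 210 → c = 10 mm.
13-column span = 13·10 + 12·7 = 214 mm.
Subtracting 1 gap of 6 leaves 208 for 2 columns, so d = 104 mm.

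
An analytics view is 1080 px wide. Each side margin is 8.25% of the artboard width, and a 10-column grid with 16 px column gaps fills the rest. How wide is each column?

Each margin = 8.25% of 1080 = 89.1 px; content = 1080 − 2·89.1 = 901.8 px.
10c + 9·16 = 901.8 → 10c = 757.8 → c = 75.78 px.

75.78 px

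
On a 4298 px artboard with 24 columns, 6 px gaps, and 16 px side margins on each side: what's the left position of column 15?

Take off 32 px of margins, leaving 4266 px.
24c + 23·6 = 4266 → 24c = 4128 → c = 172 px.
Column 15 starts at margin + 14·(column + gutter) = 16 + 14·178 = 2508 px.

2508 px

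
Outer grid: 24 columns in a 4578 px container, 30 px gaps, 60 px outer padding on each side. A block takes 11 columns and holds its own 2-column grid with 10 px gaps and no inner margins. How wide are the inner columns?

Outer content = 4578 − 2·60 = 4458 px.
24c + 23·30 = 4458 → 24c = 3768 → c = 157 px.
Span of 11: 11·157 + 10·30 = 1727 + 300 = 2027 px.
2027 − 1·10 = 2017; ÷2 gives d = 1008.5 px.

1008.5 px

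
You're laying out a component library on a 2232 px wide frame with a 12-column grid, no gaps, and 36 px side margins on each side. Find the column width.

Inside the margins: 2232 − 72 = 2160 px.
2160 / 12 = 180 px per column.

180 px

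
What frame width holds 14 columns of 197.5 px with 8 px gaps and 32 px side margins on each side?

Adding margins, columns and gutters: 64 + 2765 + 104 = 2933 px.

2933 px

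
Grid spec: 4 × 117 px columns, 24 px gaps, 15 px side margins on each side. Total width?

570 px

Frame = 2·15 + 4·117 + 3·24 = 30 + 468 + 72 = 570 px.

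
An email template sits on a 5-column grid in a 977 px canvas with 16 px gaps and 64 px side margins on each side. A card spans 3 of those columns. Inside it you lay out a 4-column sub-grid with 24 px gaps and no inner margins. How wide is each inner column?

Subtract both margins: 977 − 2·64 = 849 px.
5c + 4·16 = 849 → 5c = 785 → c = 157 px.
3-column span = 3·157 + 2·16 = 503 px.
Subtracting 3 gaps of 24 leaves 431 for 4 columns, so d = 107.75 px.

107.75 px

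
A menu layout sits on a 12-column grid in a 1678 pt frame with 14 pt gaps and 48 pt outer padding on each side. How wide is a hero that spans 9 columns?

1183 pt

Take off 96 pt of margins, leaving 1582 pt.
Subtracting 11 gaps of 14 leaves 1428 for 12 columns, so c = 119 pt.
Span of 9: 9·119 + 8·14 = 1071 + 112 = 1183 pt.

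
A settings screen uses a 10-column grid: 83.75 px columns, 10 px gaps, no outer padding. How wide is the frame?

Frame = 10·83.75 + 9·10 = 837.5 + 90 = 927.5 px.

927.5 px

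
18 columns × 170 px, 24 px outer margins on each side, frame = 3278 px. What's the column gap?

Content width = 3278 − 2·24 = 3230 px.
18·170 + 17g = 3230 → 17g = 170 → g = 10 px.

10 px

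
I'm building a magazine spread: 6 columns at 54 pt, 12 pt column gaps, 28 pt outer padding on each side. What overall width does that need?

440 pt

Container = 2·28 + 6·54 + 5·12 = 56 + 324 + 60 = 440 pt.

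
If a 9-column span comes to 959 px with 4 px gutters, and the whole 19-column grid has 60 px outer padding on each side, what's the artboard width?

Subtracting 8 gutters of 4 leaves 927 for 9 columns, so c = 103 px.
Artboard = 2·60 + 19·103 + 18·4 = 120 + 1957 + 72 = 2149 px.

2149 px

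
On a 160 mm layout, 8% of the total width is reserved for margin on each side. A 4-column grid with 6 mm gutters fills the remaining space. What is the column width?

Each margin = 8% of 160 = 12.8 mm; content = 160 − 2·12.8 = 134.4 mm.
134.4 − 3·6 = 116.4; ÷4 gives c = 29.1 mm.

29.1 mm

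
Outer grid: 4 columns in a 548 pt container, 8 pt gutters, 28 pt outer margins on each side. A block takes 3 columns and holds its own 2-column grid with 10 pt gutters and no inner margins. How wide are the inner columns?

Inside the margins: 548 − 56 = 492 pt.
Subtracting 3 gutters of 8 leaves 468 for 4 columns, so c = 117 pt.
Span of 3: 3·117 + 2·8 = 351 + 16 = 367 pt.
2 columns + 1 gutter: 2d + 1·10 = 367.
2d = 367 − 10 = 357, so d = 178.5 pt.

178.5 pt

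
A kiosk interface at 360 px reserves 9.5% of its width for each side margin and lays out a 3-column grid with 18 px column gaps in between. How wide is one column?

Each margin = 9.5% of 360 = 34.2 px; content = 360 − 2·34.2 = 291.6 px.
291.6 − 2·18 = 255.6; ÷3 gives c = 85.2 px.

85.2 px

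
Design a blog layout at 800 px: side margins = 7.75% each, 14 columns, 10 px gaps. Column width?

Each margin = 7.75% of 800 = 62 px; content = 800 − 2·62 = 676 px.
14c + 13·10 = 676 → 14c = 546 → c = 39 px.

39 px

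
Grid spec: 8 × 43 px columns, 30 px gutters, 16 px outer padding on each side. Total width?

586 px

Total width: 2·16 + 8·43 + 7·30 = 586 px.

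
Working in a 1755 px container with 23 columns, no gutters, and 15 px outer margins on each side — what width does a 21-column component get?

Content width = 1755 − 2·15 = 1725 px.
1725 / 23 = 75 px per column.
With no gutters, 21 columns span 21·75 = 1575 px.

1575 px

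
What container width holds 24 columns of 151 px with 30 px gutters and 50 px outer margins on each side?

4414 px

Adding margins, columns and gutters: 100 + 3624 + 690 = 4414 px.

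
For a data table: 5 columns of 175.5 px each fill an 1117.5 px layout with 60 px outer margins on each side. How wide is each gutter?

30 px

Content width = 1117.5 − 2·60 = 997.5 px.
Columns use 877.5 px, leaving 120 px across 4 gutters = 30 px each.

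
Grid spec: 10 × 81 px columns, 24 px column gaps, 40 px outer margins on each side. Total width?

Artboard = 2·40 + 10·81 + 9·24 = 80 + 810 + 216 = 1106 px.

1106 px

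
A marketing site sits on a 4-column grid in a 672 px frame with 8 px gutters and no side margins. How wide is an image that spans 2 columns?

672 − 3·8 = 648; ÷4 gives c = 162 px.
Span of 2: 2·162 + 1·8 = 324 + 8 = 332 px.

332 px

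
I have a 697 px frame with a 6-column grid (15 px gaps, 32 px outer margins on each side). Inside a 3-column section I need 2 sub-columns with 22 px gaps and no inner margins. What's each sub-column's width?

Subtract both margins: 697 − 2·32 = 633 px.
Subtracting 5 gaps of 15 leaves 558 for 6 columns, so c = 93 px.
Span of 3: 3·93 + 2·15 = 279 + 30 = 309 px.
2 columns + 1 gap: 2d + 1·22 = 309.
2d = 309 − 22 = 287, so d = 143.5 px.

143.5 px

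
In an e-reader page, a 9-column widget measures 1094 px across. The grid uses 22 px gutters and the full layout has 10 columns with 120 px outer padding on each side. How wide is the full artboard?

1458 px

9 columns + 8 gutters: 9c + 8·22 = 1094.
9c = 1094 − 176 = 918, so c = 102 px.
Artboard = 2·120 + 10·102 + 9·22 = 240 + 1020 + 198 = 1458 px.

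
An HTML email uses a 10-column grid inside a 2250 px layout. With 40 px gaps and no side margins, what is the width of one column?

10c + 9·40 = 2250 → 10c = 1890 → c = 189 px.

189 px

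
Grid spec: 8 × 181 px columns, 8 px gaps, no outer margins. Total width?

Summing: 1448 + 56 = 1504 px.

1504 px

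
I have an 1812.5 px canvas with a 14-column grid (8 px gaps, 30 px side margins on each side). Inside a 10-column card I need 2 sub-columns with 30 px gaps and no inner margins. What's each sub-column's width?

Take off 60 px of margins, leaving 1752.5 px.
14 columns + 13 gaps: 14c + 13·8 = 1752.5.
14c = 1752.5 − 104 = 1648.5, so c = 117.75 px.
Span of 10: 10·117.75 + 9·8 = 1177.5 + 72 = 1249.5 px.
2 columns + 1 gap: 2d + 1·30 = 1249.5.
2d = 1249.5 − 30 = 1219.5, so d = 609.75 px.

609.75 px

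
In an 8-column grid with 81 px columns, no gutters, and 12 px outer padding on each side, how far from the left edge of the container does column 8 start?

579 px

Before column 8: the margin + 7 columns + 7 gutters.
Offset = 12 + 7·(81 + 0) = 12 + 567 = 579 px.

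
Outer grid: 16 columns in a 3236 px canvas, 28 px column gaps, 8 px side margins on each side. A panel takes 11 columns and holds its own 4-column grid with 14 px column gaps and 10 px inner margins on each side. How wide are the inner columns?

Take off 16 px of margins, leaving 3220 px.
3220 − 15·28 = 2800; ÷16 gives c = 175 px.
11-column span = 11·175 + 10·28 = 2205 px.
Inner content = 2205 − 2·10 = 2185 px.
2185 − 3·14 = 2143; ÷4 gives d = 535.75 px.

535.75 px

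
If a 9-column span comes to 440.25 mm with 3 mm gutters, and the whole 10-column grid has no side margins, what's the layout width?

Subtracting 8 gutters of 3 leaves 416.25 for 9 columns, so c = 46.25 mm.
Total width: 10·46.25 + 9·3 = 489.5 mm.

489.5 mm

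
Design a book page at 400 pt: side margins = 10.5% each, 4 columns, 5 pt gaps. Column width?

75.25 pt

Each margin = 10.5% of 400 = 42 pt; content = 400 − 2·42 = 316 pt.
316 − 3·5 = 301; ÷4 gives c = 75.25 pt.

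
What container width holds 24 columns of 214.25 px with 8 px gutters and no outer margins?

Total width: 24·214.25 + 23·8 = 5326 px.

5326 px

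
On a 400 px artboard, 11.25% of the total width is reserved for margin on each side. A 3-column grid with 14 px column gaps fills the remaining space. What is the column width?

400 × (1 − 2·11.25%) = 400 × 77.5% = 310 px for the columns.
3 columns + 2 column gaps: 3c + 2·14 = 310.
3c = 310 − 28 = 282, so c = 94 px.

94 px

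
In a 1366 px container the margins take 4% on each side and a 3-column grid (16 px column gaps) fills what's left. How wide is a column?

408.24 px

1366 × (1 − 2·4%) = 1366 × 92% = 1256.72 px for the columns.
3 columns + 2 column gaps: 3c + 2·16 = 1256.72.
3c = 1256.72 − 32 = 1224.72, so c = 408.24 px.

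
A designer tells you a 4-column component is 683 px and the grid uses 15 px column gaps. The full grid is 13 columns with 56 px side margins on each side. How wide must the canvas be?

4c + 3·15 = 683 → 4c = 638 → c = 159.5 px.
Canvas = 2·56 + 13·159.5 + 12·15 = 112 + 2073.5 + 180 = 2365.5 px.

2365.5 px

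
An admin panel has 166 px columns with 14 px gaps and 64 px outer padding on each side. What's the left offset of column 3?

424 px

Column 3 starts at margin + 2·(column + gutter) = 64 + 2·180 = 424 px.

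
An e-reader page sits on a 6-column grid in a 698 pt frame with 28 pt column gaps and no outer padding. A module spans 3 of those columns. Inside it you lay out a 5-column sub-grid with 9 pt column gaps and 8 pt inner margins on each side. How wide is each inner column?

56.6 pt

Subtracting 5 column gaps of 28 leaves 558 for 6 columns, so c = 93 pt.
3 columns plus 2 column gaps: 279 + 56 = 335 pt.
Inner content = 335 − 2·8 = 319 pt.
319 − 4·9 = 283; ÷5 gives d = 56.6 pt.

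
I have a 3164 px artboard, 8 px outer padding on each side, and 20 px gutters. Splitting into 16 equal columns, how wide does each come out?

Take off 16 px of margins, leaving 3148 px.
16c + 15·20 = 3148 → 16c = 2848 → c = 178 px.

178 px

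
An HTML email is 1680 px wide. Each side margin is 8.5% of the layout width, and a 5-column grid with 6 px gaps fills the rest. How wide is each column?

Each margin = 8.5% of 1680 = 142.8 px; content = 1680 − 2·142.8 = 1394.4 px.
Subtracting 4 gaps of 6 leaves 1370.4 for 5 columns, so c = 274.08 px.

274.08 px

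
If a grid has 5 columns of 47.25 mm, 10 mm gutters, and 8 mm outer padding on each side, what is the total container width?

Container = 2·8 + 5·47.25 + 4·10 = 16 + 236.25 + 40 = 292.25 mm.

292.25 mm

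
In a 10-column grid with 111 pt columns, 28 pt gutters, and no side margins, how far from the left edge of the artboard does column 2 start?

139 pt

Each column+gutter stride is 139 pt; with no margin, 1 of them is 139 pt.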